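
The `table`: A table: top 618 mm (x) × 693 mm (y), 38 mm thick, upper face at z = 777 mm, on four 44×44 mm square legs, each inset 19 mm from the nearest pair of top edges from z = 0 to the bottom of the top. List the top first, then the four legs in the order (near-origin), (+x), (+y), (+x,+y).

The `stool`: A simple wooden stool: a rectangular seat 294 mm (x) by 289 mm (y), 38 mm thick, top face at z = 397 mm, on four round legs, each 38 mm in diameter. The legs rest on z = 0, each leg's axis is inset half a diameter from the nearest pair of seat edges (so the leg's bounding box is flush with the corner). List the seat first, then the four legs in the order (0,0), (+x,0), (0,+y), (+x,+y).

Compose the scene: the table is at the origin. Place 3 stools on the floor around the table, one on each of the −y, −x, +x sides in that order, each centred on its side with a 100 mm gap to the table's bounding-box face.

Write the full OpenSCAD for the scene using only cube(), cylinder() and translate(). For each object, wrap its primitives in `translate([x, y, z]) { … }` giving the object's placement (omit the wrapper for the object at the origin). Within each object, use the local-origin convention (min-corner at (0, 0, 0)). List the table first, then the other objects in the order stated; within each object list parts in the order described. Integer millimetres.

translate([0, 0, 739]) cube([618, 693, 38]);
translate([19, 19, 0]) cube([44, 44, 739]);
translate([555, 19, 0]) cube([44, 44, 739]);
translate([19, 630, 0]) cube([44, 44, 739]);
translate([555, 630, 0]) cube([44, 44, 739]);
translate([162, -389, 0]) {
  translate([0, 0, 359]) cube([294, 289, 38]);
  translate([19, 19, 0]) cylinder(h = 359, r = 19);
  translate([275, 19, 0]) cylinder(h = 359, r = 19);
  translate([19, 270, 0]) cylinder(h = 359, r = 19);
  translate([275, 270, 0]) cylinder(h = 359, r = 19);
}
translate([-394, 202, 0]) {
  translate([0, 0, 359]) cube([294, 289, 38]);
  translate([19, 19, 0]) cylinder(h = 359, r = 19);
  translate([275, 19, 0]) cylinder(h = 359, r = 19);
  translate([19, 270, 0]) cylinder(h = 359, r = 19);
  translate([275, 270, 0]) cylinder(h = 359, r = 19);
}
translate([718, 202, 0]) {
  translate([0, 0, 359]) cube([294, 289, 38]);
  translate([19, 19, 0]) cylinder(h = 359, r = 19);
  translate([275, 19, 0]) cylinder(h = 359, r = 19);
  translate([19, 270, 0]) cylinder(h = 359, r = 19);
  translate([275, 270, 0]) cylinder(h = 359, r = 19);
}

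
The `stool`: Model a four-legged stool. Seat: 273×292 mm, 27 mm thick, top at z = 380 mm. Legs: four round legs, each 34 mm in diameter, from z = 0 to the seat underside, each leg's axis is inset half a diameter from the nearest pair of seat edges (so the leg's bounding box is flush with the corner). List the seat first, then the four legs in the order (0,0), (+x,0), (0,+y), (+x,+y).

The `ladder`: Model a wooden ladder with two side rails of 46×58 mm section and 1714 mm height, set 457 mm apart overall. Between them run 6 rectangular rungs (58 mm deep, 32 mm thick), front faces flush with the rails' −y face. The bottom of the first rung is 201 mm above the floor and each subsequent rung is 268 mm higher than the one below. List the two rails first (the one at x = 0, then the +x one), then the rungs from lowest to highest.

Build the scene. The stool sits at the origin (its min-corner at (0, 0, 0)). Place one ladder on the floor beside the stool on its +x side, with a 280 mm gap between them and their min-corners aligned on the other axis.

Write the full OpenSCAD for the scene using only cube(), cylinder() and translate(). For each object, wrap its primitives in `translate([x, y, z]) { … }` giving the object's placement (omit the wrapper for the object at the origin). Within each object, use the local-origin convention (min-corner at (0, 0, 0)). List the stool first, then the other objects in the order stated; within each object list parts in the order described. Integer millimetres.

translate([0, 0, 353]) cube([273, 292, 27]);
translate([17, 17, 0]) cylinder(h = 353, r = 17);
translate([256, 17, 0]) cylinder(h = 353, r = 17);
translate([17, 275, 0]) cylinder(h = 353, r = 17);
translate([256, 275, 0]) cylinder(h = 353, r = 17);
translate([553, 0, 0]) {
  cube([46, 58, 1714]);
  translate([411, 0, 0]) cube([46, 58, 1714]);
  translate([46, 0, 201]) cube([365, 58, 32]);
  translate([46, 0, 469]) cube([365, 58, 32]);
  translate([46, 0, 737]) cube([365, 58, 32]);
  translate([46, 0, 1005]) cube([365, 58, 32]);
  translate([46, 0, 1273]) cube([365, 58, 32]);
  translate([46, 0, 1541]) cube([365, 58, 32]);
}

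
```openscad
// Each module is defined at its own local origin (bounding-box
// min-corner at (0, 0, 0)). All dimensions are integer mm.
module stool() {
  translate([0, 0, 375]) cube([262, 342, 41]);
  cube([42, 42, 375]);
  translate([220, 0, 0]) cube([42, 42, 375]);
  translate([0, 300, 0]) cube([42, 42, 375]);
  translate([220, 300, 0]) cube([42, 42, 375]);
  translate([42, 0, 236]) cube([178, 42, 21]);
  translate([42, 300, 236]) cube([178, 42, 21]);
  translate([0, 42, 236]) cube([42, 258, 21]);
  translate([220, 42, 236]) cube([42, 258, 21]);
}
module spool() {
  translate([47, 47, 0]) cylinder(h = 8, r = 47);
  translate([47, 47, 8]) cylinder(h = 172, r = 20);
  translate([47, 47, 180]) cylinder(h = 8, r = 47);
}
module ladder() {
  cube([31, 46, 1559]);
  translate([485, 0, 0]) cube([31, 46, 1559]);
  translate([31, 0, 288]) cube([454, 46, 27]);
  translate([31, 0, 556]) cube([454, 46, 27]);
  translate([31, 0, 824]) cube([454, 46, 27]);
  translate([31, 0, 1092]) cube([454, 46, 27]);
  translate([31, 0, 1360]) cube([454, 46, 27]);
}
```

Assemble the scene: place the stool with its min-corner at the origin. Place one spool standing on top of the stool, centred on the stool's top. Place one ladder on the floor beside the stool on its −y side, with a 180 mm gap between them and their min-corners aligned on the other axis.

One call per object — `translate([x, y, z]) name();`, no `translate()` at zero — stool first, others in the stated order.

stool();
translate([84, 124, 416]) spool();
translate([0, -226, 0]) ladder();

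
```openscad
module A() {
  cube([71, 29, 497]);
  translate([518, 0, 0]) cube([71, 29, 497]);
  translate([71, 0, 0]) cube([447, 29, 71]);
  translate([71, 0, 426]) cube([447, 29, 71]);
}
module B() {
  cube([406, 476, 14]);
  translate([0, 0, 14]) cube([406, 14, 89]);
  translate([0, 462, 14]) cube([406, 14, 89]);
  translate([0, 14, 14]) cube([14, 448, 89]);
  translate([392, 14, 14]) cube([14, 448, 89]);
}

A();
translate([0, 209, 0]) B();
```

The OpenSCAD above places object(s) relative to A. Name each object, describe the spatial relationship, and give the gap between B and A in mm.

The open box's nearest face is 180 mm from the picture frame's +y face.

A is a picture frame. B is an open box. The open box is on the floor beside the picture frame on its +y side. The gap between the open box and the picture frame is 180 mm.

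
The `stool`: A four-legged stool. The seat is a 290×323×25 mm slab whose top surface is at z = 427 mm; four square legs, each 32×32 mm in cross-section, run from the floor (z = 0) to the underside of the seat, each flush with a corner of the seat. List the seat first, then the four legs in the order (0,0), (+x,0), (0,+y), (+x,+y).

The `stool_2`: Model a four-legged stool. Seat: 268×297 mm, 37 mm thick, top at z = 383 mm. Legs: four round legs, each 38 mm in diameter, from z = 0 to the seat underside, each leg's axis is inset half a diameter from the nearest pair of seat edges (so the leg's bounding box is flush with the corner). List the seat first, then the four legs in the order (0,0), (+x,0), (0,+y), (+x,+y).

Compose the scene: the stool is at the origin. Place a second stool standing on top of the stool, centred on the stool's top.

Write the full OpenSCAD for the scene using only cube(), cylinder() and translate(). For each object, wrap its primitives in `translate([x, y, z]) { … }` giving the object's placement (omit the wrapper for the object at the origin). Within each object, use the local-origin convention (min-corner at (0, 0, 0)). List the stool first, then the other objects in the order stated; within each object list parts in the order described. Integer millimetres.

translate([0, 0, 402]) cube([290, 323, 25]);
cube([32, 32, 402]);
translate([258, 0, 0]) cube([32, 32, 402]);
translate([0, 291, 0]) cube([32, 32, 402]);
translate([258, 291, 0]) cube([32, 32, 402]);
translate([11, 13, 427]) {
  translate([0, 0, 346]) cube([268, 297, 37]);
  translate([19, 19, 0]) cylinder(h = 346, r = 19);
  translate([249, 19, 0]) cylinder(h = 346, r = 19);
  translate([19, 278, 0]) cylinder(h = 346, r = 19);
  translate([249, 278, 0]) cylinder(h = 346, r = 19);
}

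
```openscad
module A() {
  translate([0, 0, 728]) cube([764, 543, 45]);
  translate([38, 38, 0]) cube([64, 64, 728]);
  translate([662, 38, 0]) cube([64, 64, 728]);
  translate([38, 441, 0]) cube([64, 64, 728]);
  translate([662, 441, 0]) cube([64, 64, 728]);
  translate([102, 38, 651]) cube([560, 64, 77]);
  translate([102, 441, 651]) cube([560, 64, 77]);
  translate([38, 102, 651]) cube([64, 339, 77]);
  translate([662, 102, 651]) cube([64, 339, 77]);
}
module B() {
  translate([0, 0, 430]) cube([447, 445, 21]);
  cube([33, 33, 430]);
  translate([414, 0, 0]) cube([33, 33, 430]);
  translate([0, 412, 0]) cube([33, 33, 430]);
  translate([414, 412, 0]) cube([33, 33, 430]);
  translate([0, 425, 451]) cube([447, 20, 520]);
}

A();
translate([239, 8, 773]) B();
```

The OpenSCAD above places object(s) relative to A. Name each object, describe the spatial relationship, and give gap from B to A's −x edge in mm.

The chair's min-x is at 239; the table's min-x is 0; gap = 239 mm.

A is a table. B is a chair. The chair is on top of the table. The gap from the chair to the table's −x edge is 239 mm.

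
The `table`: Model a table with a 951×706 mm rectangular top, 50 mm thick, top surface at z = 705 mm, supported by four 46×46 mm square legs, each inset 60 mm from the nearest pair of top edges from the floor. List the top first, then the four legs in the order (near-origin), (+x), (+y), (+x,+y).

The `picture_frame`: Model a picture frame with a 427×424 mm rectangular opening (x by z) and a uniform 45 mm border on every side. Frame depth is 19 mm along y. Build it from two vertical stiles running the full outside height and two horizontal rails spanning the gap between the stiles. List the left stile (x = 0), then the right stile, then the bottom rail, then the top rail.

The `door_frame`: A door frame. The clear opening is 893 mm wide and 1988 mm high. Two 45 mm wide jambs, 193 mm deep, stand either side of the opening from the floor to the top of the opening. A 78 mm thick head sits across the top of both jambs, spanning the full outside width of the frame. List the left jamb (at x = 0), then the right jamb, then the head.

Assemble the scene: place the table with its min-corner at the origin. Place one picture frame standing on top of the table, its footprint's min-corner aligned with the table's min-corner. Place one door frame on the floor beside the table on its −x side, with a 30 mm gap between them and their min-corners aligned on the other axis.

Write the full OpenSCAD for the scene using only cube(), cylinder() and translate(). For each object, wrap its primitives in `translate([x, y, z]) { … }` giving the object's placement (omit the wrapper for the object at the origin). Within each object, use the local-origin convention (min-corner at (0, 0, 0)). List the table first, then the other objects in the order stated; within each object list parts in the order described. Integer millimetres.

translate([0, 0, 655]) cube([951, 706, 50]);
translate([60, 60, 0]) cube([46, 46, 655]);
translate([845, 60, 0]) cube([46, 46, 655]);
translate([60, 600, 0]) cube([46, 46, 655]);
translate([845, 600, 0]) cube([46, 46, 655]);
translate([0, 0, 705]) {
  cube([45, 19, 514]);
  translate([472, 0, 0]) cube([45, 19, 514]);
  translate([45, 0, 0]) cube([427, 19, 45]);
  translate([45, 0, 469]) cube([427, 19, 45]);
}
translate([-1013, 0, 0]) {
  cube([45, 193, 1988]);
  translate([938, 0, 0]) cube([45, 193, 1988]);
  translate([0, 0, 1988]) cube([983, 193, 78]);
}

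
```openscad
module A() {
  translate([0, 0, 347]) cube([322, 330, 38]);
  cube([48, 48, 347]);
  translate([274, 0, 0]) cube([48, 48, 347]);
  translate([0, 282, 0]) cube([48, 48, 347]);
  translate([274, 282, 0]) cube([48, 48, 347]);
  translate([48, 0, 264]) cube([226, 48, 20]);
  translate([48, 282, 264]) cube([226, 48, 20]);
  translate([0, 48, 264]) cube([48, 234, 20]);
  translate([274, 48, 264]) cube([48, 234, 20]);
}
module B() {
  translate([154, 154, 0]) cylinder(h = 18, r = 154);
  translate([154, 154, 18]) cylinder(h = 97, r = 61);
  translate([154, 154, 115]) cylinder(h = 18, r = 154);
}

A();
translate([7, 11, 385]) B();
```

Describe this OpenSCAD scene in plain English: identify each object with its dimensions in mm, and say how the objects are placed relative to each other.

A is a four-legged stool. The seat is a 322×330×38 mm slab whose top surface is at z = 385 mm; four square legs, each 48×48 mm in cross-section, run from the floor (z = 0) to the underside of the seat, each flush with a corner of the seat. Four stretchers, 48 mm wide and 20 mm tall, connect adjacent legs with their undersides at z = 264 mm, each running between the inner faces of the legs it joins and aligned with the legs' outer faces on the other axis.

B is a spool: two coaxial disc flanges of radius 154 mm and thickness 18 mm, joined by a core cylinder of radius 61 mm and height 97 mm. The lower flange rests on z = 0 and the three cylinders share a vertical axis.

The spool is on top of the stool, centred.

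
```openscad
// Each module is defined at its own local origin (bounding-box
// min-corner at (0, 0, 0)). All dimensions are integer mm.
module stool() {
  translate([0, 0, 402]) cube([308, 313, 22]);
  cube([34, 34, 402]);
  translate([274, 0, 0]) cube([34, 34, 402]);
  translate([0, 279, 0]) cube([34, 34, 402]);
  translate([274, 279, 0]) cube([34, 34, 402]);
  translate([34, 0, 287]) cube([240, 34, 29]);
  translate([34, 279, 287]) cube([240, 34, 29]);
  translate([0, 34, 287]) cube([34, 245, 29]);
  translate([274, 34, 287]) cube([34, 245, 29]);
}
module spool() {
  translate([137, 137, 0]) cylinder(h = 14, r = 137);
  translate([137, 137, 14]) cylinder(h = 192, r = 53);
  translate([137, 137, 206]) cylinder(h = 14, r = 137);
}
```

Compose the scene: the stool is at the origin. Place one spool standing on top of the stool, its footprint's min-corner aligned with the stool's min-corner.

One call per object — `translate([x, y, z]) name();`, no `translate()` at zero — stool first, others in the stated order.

stool();
translate([0, 0, 424]) spool();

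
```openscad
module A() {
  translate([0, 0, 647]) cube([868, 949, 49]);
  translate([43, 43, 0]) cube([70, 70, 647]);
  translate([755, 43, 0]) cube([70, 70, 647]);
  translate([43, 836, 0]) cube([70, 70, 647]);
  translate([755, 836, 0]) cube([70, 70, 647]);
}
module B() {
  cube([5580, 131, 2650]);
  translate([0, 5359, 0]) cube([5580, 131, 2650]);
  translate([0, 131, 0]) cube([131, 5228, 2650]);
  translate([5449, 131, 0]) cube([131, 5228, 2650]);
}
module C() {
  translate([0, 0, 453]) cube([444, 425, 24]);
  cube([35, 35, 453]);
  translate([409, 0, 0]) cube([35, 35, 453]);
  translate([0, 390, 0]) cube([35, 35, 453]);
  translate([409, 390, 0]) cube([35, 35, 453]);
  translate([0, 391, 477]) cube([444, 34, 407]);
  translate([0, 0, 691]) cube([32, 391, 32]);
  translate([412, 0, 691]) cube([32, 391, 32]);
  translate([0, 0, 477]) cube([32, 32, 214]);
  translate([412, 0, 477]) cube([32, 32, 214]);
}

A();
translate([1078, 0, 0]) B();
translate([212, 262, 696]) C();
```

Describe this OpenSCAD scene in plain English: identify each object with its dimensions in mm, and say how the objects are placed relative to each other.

A is a table: top 868 mm (x) × 949 mm (y), 49 mm thick, upper face at z = 696 mm, on four 70×70 mm square legs, each inset 43 mm from the nearest pair of top edges, running from z = 0 to the bottom of the top.

B is a box-shaped house frame (walls only): outside footprint 5580×5490 mm, wall height 2650 mm, wall thickness 131 mm. The two y-facing walls run the full x-width; the two x-facing walls fit between the inner faces of the y-facing walls.

C is a chair: 444×425 mm seat, 24 mm thick, top at z = 477 mm, on four 35 mm square corner legs flush with the seat edges. A 34 mm thick backrest slab spans the full seat width, extending 407 mm above the seat top, its back face flush with the seat's +y edge. Two armrests of 32×32 mm section run along each side from the seat's front edge to the front of the backrest, top faces 246 mm above the seat top and outer faces flush with the seat's x-edges; a 32×32 mm post under the front of each armrest stands on the seat at the front corner.

The house frame is on the floor beside the table on its +x side. The chair is on top of the table, centred.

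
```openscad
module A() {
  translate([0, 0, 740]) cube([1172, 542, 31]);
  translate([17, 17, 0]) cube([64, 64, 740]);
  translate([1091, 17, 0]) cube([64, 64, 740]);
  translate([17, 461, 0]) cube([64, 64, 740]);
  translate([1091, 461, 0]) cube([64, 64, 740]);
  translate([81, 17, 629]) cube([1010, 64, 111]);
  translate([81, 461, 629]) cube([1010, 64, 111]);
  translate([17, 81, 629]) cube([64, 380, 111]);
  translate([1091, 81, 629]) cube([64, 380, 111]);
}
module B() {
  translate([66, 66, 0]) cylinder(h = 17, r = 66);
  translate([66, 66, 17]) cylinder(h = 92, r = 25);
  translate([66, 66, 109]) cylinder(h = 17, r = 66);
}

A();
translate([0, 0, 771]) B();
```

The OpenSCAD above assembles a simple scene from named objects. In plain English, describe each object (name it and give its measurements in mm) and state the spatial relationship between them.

A is a table with a 1172×542 mm rectangular top, 31 mm thick, top surface at z = 771 mm, supported by four 64×64 mm square legs, each inset 17 mm from the nearest pair of top edges, running from the floor. Four apron rails, 64 mm thick and 111 mm tall, run between adjacent legs with their top edges flush with the underside of the top and their outer faces flush with the legs' outer faces.

B is a spool: two coaxial disc flanges of radius 66 mm and thickness 17 mm, joined by a core cylinder of radius 25 mm and height 92 mm. The lower flange rests on z = 0 and the three cylinders share a vertical axis.

The spool is on top of the table.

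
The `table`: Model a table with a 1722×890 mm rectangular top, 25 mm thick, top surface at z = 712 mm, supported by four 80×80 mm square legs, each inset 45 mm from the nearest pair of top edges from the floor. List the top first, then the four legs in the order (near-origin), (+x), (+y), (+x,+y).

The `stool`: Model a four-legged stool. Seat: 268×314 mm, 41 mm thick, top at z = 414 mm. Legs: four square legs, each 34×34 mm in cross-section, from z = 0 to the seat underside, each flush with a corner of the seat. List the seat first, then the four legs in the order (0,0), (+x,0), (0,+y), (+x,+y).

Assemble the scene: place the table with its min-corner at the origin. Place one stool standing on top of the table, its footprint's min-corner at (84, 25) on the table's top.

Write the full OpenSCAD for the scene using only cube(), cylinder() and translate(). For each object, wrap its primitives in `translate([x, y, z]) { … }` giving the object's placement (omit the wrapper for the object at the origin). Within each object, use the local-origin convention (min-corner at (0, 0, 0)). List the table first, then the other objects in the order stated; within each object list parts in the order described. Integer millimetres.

translate([0, 0, 687]) cube([1722, 890, 25]);
translate([45, 45, 0]) cube([80, 80, 687]);
translate([1597, 45, 0]) cube([80, 80, 687]);
translate([45, 765, 0]) cube([80, 80, 687]);
translate([1597, 765, 0]) cube([80, 80, 687]);
translate([84, 25, 712]) {
  translate([0, 0, 373]) cube([268, 314, 41]);
  cube([34, 34, 373]);
  translate([234, 0, 0]) cube([34, 34, 373]);
  translate([0, 280, 0]) cube([34, 34, 373]);
  translate([234, 280, 0]) cube([34, 34, 373]);
}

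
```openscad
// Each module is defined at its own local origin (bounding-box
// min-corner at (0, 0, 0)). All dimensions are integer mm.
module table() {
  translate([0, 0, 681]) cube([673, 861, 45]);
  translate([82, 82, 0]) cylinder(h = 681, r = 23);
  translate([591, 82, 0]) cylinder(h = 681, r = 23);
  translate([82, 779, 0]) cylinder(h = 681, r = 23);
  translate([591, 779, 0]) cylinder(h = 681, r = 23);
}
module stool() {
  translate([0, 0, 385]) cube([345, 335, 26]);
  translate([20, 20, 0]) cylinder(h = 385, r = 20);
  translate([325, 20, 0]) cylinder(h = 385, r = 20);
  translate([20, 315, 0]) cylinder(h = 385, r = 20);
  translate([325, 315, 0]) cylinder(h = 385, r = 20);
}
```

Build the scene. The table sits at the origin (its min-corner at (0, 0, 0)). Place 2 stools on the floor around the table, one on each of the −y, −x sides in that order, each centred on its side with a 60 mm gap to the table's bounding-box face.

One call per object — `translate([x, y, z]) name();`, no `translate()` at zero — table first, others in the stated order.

table();
translate([164, -395, 0]) stool();
translate([-405, 263, 0]) stool();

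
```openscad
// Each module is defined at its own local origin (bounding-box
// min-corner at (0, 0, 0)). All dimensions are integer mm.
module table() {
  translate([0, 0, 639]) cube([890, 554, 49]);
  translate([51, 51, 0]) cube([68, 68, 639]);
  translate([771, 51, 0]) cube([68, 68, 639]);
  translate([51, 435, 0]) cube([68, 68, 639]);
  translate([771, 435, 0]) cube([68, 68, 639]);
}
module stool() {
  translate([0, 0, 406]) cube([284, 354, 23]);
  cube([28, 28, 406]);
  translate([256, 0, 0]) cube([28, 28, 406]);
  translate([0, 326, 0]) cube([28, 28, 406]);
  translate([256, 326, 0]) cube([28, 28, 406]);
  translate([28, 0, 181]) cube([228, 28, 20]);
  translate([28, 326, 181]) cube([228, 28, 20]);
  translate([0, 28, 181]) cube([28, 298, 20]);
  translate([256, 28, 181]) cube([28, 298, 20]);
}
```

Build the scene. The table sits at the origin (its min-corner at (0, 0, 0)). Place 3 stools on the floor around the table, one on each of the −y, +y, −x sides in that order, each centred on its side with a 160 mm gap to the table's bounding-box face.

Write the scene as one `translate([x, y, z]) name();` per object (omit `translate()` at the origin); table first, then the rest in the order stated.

table();
translate([303, -514, 0]) stool();
translate([303, 714, 0]) stool();
translate([-444, 100, 0]) stool();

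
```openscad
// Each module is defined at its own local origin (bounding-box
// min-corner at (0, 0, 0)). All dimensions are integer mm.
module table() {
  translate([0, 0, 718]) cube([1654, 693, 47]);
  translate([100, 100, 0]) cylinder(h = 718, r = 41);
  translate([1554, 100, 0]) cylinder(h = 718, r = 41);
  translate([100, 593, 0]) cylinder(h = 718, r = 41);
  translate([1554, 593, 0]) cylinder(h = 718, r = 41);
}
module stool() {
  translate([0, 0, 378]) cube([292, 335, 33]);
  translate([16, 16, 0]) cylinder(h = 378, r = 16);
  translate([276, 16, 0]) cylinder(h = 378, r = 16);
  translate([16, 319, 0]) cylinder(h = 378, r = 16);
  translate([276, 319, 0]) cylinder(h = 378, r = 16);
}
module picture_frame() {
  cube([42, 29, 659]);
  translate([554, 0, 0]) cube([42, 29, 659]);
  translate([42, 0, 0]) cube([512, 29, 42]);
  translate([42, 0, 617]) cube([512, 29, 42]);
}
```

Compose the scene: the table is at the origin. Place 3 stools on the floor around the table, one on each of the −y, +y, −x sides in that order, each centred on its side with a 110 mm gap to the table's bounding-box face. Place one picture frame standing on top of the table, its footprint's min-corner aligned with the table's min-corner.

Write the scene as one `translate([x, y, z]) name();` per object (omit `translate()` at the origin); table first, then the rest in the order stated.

table();
translate([681, -445, 0]) stool();
translate([681, 803, 0]) stool();
translate([-402, 179, 0]) stool();
translate([0, 0, 765]) picture_frame();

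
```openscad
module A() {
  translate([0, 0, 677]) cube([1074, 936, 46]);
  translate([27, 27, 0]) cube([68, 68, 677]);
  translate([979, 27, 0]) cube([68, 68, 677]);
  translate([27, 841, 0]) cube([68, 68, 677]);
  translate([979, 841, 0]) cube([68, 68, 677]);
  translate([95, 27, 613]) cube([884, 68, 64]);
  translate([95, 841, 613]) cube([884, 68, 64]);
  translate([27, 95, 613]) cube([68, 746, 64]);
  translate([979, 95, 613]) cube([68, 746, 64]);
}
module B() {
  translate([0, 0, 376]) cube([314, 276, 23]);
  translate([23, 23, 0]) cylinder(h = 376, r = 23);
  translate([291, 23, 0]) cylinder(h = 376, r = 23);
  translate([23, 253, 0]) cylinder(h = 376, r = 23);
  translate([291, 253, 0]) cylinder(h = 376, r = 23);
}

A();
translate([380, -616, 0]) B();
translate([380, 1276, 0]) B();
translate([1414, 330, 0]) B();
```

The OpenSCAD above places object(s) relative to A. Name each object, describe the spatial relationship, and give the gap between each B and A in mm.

Each stool's nearest face is 340 mm from the table's bounding box.

A is a table. B is a stool. Three stools sit around the table at the −y, +y, +x sides. The gap between each stool and the table is 340 mm.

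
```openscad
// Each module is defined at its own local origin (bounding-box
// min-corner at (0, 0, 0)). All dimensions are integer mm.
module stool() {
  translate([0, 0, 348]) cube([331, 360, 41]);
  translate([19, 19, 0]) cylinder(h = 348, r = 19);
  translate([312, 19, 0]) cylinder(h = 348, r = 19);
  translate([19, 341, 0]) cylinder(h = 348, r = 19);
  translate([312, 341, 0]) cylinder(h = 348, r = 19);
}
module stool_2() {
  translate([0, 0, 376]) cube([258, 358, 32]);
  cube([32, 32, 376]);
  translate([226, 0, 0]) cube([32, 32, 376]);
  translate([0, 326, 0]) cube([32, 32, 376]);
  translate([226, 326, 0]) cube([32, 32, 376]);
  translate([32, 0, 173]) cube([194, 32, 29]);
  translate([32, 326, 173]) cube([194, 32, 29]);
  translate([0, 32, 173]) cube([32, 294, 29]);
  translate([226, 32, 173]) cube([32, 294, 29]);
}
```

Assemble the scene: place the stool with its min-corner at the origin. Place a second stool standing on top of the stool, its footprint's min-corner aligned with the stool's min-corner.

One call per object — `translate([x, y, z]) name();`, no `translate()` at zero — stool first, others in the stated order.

stool();
translate([0, 0, 389]) stool_2();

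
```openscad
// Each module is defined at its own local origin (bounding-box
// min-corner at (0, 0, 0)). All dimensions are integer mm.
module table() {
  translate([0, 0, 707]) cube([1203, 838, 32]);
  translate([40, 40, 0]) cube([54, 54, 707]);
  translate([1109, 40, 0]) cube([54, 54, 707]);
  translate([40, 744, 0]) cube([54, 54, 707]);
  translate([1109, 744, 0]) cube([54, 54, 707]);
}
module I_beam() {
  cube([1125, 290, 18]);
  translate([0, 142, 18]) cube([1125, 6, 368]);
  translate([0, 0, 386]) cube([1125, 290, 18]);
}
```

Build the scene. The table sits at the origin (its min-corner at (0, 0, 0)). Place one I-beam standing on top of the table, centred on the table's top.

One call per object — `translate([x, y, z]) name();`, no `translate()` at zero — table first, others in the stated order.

table();
translate([39, 274, 739]) I_beam();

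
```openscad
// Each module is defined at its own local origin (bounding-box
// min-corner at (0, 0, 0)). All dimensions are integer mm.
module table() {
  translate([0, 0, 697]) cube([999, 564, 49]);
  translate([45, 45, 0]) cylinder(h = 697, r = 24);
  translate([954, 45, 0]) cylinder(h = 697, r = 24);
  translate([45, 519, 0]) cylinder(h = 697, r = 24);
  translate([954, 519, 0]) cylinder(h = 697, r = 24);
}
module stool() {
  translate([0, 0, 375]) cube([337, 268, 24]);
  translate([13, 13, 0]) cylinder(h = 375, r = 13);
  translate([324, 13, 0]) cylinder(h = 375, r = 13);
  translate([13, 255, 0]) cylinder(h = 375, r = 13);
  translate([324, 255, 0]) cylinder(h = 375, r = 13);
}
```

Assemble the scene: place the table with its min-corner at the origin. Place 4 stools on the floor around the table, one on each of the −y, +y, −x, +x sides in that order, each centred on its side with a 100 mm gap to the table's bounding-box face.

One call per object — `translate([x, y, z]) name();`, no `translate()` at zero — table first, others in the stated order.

table();
translate([331, -368, 0]) stool();
translate([331, 664, 0]) stool();
translate([-437, 148, 0]) stool();
translate([1099, 148, 0]) stool();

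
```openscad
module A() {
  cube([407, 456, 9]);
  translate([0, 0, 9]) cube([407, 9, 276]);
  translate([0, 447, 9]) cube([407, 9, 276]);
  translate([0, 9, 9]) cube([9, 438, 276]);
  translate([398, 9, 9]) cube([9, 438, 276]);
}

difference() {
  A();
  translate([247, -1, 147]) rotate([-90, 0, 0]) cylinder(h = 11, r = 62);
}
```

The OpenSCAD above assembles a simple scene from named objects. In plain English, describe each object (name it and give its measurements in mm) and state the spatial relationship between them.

A is an open-topped rectangular box: outside dimensions 407×456×285 mm, with a uniform wall and base thickness of 9 mm. The base is a full 407×456 slab on the floor; four walls sit on top of the base. The front and back walls (the −y and +y sides) span the full width; the two side walls fit between them.

The open box has a circular hole of radius 62 mm through its front wall, centred at (x = 247, z = 147).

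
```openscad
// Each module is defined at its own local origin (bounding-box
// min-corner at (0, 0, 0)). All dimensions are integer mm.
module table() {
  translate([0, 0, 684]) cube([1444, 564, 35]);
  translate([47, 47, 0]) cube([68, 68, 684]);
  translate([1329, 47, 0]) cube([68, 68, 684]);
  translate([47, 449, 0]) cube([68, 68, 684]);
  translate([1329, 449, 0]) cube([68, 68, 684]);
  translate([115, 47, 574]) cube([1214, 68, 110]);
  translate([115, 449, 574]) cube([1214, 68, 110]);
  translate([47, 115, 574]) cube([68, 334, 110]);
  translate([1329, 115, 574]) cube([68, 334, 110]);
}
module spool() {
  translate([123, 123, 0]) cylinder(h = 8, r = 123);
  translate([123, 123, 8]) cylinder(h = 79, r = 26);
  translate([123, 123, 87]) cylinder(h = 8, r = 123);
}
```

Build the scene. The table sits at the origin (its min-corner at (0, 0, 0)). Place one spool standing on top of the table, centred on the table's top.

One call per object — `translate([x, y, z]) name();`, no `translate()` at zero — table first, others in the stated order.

table();
translate([599, 159, 719]) spool();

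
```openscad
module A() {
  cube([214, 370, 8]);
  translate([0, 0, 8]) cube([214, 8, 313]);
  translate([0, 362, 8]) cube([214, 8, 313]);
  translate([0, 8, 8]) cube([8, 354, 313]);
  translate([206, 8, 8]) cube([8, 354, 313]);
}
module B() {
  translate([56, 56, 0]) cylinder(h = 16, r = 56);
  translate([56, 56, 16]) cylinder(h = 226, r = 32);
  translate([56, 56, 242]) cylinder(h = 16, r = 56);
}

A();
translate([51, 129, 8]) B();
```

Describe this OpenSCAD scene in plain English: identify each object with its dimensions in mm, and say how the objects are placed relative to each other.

A is an open storage box with external size 214×370×321 mm and wall thickness 8 mm (the base is also 8 mm thick). The base covers the whole footprint; the four walls stand on the base, with the y-facing walls full-width and the x-facing walls fitting between their inner faces.

B is a spool: two coaxial disc flanges of radius 56 mm and thickness 16 mm, joined by a core cylinder of radius 32 mm and height 226 mm. The lower flange rests on z = 0 and the three cylinders share a vertical axis.

The spool sits inside the open box, centred.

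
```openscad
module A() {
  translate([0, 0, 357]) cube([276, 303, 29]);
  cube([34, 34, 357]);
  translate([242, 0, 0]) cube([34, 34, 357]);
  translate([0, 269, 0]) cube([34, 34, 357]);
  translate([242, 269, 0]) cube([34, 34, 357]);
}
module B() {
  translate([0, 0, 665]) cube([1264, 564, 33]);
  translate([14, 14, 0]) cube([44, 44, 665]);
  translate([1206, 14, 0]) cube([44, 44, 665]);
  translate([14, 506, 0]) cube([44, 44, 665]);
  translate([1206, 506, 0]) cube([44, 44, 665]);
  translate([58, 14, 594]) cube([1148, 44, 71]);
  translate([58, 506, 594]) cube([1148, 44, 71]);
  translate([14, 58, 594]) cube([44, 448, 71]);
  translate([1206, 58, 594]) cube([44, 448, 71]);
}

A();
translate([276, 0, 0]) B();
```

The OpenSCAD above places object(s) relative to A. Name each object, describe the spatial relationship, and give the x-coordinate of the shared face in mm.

The stool's +x face and the table's −x face are both at x = 276 mm.

A is a stool. B is a table. The table is against the stool's +x side, with their −y faces flush. The x-coordinate of the shared face is 276 mm.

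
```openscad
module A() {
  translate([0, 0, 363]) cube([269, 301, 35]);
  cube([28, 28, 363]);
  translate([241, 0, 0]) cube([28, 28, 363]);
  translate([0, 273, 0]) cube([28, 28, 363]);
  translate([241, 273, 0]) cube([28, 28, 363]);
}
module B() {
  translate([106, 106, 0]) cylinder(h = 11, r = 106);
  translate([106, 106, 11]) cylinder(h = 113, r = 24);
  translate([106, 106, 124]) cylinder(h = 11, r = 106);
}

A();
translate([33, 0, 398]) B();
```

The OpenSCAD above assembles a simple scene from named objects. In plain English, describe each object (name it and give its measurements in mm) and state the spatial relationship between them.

A is a simple wooden stool: a rectangular seat 269 mm (x) by 301 mm (y), 35 mm thick, top face at z = 398 mm, on four square legs, each 28×28 mm in cross-section. The legs rest on z = 0, each flush with a corner of the seat.

B is a spool: two coaxial disc flanges of radius 106 mm and thickness 11 mm, joined by a core cylinder of radius 24 mm and height 113 mm. The lower flange rests on z = 0 and the three cylinders share a vertical axis.

The spool is on top of the stool.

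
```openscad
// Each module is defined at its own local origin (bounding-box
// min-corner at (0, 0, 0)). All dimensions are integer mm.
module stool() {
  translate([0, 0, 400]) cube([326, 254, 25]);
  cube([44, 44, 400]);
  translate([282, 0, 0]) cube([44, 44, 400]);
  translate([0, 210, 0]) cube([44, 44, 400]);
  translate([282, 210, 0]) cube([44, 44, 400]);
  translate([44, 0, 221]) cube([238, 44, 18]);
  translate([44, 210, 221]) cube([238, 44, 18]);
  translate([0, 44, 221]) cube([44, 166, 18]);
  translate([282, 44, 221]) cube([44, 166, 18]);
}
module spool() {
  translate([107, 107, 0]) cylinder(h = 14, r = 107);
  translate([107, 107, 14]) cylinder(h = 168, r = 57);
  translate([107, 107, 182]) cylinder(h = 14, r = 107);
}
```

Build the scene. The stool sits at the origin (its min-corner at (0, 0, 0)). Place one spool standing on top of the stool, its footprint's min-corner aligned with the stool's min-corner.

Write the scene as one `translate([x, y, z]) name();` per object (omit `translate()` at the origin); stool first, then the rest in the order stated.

stool();
translate([0, 0, 425]) spool();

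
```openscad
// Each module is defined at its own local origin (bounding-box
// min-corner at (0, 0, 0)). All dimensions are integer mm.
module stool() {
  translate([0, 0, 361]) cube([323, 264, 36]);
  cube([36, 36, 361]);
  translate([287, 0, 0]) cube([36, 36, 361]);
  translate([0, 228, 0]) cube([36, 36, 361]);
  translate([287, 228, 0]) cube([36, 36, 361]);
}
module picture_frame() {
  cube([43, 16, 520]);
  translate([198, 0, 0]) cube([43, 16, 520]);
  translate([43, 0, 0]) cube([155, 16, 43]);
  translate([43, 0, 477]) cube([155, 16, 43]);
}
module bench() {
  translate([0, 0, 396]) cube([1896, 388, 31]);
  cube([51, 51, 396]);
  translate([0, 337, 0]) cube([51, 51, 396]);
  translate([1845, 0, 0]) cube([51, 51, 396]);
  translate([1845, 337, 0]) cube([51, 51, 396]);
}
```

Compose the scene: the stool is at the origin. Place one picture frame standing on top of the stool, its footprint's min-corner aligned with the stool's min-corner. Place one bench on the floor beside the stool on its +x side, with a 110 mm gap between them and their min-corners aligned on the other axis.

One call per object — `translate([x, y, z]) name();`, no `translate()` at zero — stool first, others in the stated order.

stool();
translate([0, 0, 397]) picture_frame();
translate([433, 0, 0]) bench();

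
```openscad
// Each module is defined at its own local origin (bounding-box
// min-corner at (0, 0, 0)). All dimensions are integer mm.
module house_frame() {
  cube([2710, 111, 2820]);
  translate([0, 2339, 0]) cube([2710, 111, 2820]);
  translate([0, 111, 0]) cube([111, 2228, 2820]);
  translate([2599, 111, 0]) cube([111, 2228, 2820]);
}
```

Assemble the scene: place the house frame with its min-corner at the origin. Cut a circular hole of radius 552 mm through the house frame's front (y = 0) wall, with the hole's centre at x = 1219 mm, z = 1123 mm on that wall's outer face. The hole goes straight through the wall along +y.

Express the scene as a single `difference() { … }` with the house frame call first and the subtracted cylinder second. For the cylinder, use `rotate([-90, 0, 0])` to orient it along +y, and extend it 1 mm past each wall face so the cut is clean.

difference() {
  house_frame();
  translate([1219, -1, 1123]) rotate([-90, 0, 0]) cylinder(h = 113, r = 552);
}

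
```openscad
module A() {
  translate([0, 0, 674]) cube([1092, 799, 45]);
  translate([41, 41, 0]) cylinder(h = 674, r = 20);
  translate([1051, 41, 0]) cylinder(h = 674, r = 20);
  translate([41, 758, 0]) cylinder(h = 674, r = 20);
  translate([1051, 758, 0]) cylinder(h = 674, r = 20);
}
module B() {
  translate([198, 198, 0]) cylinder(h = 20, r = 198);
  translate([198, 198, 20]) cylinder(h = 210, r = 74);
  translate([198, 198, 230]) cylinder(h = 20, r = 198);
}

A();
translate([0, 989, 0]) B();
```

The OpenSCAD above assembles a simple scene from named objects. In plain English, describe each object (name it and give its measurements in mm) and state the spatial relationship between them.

A is a table: top 1092 mm (x) × 799 mm (y), 45 mm thick, upper face at z = 719 mm, on four round legs of 40 mm diameter, each leg's bounding box inset 21 mm from the nearest pair of top edges, running from z = 0 to the bottom of the top.

B is a spool: two coaxial disc flanges of radius 198 mm and thickness 20 mm, joined by a core cylinder of radius 74 mm and height 210 mm. The lower flange rests on z = 0 and the three cylinders share a vertical axis.

The spool is on the floor beside the table on its +y side.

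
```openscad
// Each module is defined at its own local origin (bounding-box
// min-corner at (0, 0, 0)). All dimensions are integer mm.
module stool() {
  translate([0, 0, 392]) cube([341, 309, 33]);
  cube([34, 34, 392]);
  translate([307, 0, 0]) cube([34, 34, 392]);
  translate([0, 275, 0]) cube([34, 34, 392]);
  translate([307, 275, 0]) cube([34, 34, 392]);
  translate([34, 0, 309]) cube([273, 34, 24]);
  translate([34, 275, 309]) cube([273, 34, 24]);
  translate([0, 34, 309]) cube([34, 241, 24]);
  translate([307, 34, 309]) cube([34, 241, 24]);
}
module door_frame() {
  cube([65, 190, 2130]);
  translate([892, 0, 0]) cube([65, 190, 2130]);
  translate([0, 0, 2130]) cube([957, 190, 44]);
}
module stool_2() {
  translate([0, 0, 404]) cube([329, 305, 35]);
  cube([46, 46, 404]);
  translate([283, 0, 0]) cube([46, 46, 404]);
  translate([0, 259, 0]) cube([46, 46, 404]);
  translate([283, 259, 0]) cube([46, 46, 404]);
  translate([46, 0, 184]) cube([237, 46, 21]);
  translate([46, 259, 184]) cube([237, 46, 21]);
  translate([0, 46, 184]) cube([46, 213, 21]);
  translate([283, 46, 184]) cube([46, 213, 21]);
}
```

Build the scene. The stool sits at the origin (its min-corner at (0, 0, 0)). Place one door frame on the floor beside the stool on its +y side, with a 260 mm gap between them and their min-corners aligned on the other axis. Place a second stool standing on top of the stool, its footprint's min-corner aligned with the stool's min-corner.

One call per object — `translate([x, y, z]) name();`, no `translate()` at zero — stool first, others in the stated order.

stool();
translate([0, 569, 0]) door_frame();
translate([0, 0, 425]) stool_2();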